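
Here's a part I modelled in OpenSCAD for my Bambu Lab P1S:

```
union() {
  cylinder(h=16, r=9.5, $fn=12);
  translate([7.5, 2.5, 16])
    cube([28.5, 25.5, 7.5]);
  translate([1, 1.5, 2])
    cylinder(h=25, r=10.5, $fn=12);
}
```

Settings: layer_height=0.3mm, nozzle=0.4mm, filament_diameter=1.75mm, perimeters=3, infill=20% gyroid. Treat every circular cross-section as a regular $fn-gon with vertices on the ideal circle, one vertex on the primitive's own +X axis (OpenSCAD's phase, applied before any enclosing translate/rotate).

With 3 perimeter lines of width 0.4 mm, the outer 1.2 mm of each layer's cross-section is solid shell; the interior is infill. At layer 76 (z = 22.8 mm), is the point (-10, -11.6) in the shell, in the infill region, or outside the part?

At z = 22.8 mm: the cylinder is not intersected at this z (z outside [0, 16]); the cube at (7.5, 2.5) is present — its section is the full 28.5×25.5 rectangle; the cylinder at (1, 1.5): section is a regular 12-gon, circumradius r=10.5; Combining (union): the regions partially overlap (shared area 16.80 mm²), so overlapping operands fuse into one piece — 1 connected region. Overall, the cross-section is a single solid region. The nearest boundary edge runs (-4.25, -7.59)→(-8.09, -3.75); distance from the point to it = 6.90 mm. The point is not inside any of the regions above, so it lies outside the cross-section (6.90 mm from the nearest boundary).

outside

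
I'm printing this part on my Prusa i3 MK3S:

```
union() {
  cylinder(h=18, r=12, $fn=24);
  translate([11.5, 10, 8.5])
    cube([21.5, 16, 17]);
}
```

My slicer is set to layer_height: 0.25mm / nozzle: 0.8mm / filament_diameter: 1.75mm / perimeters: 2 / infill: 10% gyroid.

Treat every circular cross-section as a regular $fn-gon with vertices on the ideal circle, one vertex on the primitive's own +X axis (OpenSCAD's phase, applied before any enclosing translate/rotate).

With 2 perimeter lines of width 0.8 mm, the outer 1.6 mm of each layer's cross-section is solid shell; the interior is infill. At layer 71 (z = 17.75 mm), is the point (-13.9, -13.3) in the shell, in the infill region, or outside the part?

outside

At z = 17.75 mm: the r=12 cylinder contributes a regular 24-gon of circumradius 12; the cube at (11.5, 10) (footprint 21.5×16) is included at this height; Merging all regions: the 2 present regions are separate (no shared area or edge), so areas and boundary lengths simply add and each stays a separate island — 2 connected regions. Overall, the cross-section has 2 separate islands. The nearest boundary edge runs (-6.00, -10.39)→(-8.49, -8.49); distance from the point to it = 7.25 mm. The point is not inside any of the regions above, so it lies outside the cross-section (7.25 mm from the nearest boundary).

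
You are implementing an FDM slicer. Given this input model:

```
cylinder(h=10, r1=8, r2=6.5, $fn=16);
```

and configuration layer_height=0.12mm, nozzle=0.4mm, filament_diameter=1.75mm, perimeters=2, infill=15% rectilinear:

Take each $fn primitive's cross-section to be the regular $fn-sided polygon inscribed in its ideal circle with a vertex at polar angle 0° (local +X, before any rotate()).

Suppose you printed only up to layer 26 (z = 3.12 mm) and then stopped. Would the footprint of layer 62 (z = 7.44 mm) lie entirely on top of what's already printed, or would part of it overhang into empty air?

entirely on top

Compare the two slices. At z = 3.12: the cone contributes a regular 16-gon of circumradius 7.532 (interpolated between r1=8 and r2=6.5 at t=0.312) (area = (16/2)·7.532²·sin(360°/16) = 173.68 mm²). At z = 7.44: the cone: at t=0.744 of its height the radius interpolates to r₁+(r₂−r₁)t = 6.884, giving a regular 16-gon of that circumradius (area = (16/2)·6.884²·sin(360°/16) = 145.08 mm²). Checking containment: the cross-section at z = 7.44 is a subset of the cross-section at z = 3.12.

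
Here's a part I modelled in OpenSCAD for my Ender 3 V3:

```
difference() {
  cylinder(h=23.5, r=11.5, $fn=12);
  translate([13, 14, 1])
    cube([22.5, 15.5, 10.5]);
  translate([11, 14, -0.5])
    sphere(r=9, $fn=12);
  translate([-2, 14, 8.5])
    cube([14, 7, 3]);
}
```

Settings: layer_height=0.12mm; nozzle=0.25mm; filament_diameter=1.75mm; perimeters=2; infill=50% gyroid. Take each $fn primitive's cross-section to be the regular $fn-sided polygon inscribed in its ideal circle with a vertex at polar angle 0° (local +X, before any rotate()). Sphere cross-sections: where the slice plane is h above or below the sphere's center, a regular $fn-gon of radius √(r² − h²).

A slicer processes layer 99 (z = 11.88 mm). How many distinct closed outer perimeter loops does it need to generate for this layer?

At z = 11.88 mm: the cylinder: section is a regular 12-gon, circumradius r=11.5; the cube at (13, 14) is absent (z outside [1, 11.5]); the sphere at (11, 14) is absent (|z−center|=12.380 > r=9); the cube at (-2, 14) is absent (z outside [8.5, 11.5]); Taking the first minus the rest: none of the subtracted shapes is present at this height, so the r=11.5 cylinder is unchanged — 1 connected region. The result has 1 disconnected region.

1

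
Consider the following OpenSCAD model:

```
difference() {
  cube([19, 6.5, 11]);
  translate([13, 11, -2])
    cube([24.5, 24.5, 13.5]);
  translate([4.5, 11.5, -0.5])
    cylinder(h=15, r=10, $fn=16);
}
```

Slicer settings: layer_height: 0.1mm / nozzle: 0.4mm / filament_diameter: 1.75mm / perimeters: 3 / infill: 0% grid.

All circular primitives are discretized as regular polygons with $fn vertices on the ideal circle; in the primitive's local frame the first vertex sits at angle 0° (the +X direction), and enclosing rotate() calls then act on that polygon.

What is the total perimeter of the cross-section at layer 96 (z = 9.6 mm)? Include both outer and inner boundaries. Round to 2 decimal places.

49.26 mm

At z = 9.6 mm: the cube (footprint 19×6.5) is included at this height (perimeter 51.00 mm); the cube at (13, 11) (footprint 24.5×24.5) is included at this height (perimeter 98.00 mm); the cylinder at (4.5, 11.5): section is a regular 16-gon, circumradius r=10 (perimeter = 2·16·10.000·sin(180°/16) = 62.43 mm); Subtracting the remaining from the first: starting from the 19×6.5 cube, the 24.5×24.5 cube at (13, 11) misses the remaining region (no effect); the r=10 cylinder at (4.5, 11.5) partially overlaps it — only the 49.73 mm² overlap (of its 306.15 mm²) is removed, clipping the outline — boundary = 49.26 mm. Overall, the cross-section is a single solid region. Total boundary length (outer) = 49.26 mm.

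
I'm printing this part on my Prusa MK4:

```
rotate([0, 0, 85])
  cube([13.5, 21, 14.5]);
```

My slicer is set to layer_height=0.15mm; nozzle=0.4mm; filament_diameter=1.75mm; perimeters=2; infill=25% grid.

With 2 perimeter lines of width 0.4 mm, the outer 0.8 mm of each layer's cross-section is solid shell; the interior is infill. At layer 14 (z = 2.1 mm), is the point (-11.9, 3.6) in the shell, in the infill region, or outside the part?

infill

At z = 2.1 mm: the cube is present — its section is the full 13.5×21 rectangle; (whole slice rotated 85° about Z — lengths, areas and connectivity unchanged). Overall, the cross-section is a single solid region. Undo the 85° rotation: the query point maps to (2.549, 12.168) in the un-rotated model frame. The nearest boundary edge runs (0.00, 21.00)→(0.00, 0.00); distance from the point to it = 2.55 mm. The point is inside the cross-section and 2.55 mm from the nearest boundary — more than the 0.8 mm shell width (2 × 0.4), so it's in the infill interior.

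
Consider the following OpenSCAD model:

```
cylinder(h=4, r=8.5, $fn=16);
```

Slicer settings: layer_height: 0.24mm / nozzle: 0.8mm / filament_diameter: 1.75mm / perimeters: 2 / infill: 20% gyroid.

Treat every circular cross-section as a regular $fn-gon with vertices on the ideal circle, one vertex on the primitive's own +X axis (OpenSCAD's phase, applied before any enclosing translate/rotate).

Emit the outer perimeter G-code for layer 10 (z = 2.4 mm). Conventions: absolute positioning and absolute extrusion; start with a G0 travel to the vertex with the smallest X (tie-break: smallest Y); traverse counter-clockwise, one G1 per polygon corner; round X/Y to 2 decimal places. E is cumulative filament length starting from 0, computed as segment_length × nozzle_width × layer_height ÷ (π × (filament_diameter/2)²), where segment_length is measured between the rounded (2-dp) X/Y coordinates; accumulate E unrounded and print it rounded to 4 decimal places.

G0 X-8.50 Y0.00 Z2.40
G1 X-7.85 Y-3.25 E0.2646
G1 X-6.01 Y-6.01 E0.5294
G1 X-3.25 Y-7.85 E0.7941
G1 X0.00 Y-8.50 E1.0587
G1 X3.25 Y-7.85 E1.3233
G1 X6.01 Y-6.01 E1.5881
G1 X7.85 Y-3.25 E1.8528
G1 X8.50 Y0.00 E2.1174
G1 X7.85 Y3.25 E2.3820
G1 X6.01 Y6.01 E2.6468
G1 X3.25 Y7.85 E2.9115
G1 X0.00 Y8.50 E3.1761
G1 X-3.25 Y7.85 E3.4407
G1 X-6.01 Y6.01 E3.7055
G1 X-7.85 Y3.25 E3.9703
G1 X-8.50 Y0.00 E4.2348

At z = 2.4 mm: the r=8.5 cylinder contributes a regular 16-gon of circumradius 8.5. The outline is a single polygon with 16 vertices. Extrusion per mm of travel: 0.8 × 0.24 / (π × 0.875²) = 0.079824. Accumulating E over each segment gives final E = 4.2348.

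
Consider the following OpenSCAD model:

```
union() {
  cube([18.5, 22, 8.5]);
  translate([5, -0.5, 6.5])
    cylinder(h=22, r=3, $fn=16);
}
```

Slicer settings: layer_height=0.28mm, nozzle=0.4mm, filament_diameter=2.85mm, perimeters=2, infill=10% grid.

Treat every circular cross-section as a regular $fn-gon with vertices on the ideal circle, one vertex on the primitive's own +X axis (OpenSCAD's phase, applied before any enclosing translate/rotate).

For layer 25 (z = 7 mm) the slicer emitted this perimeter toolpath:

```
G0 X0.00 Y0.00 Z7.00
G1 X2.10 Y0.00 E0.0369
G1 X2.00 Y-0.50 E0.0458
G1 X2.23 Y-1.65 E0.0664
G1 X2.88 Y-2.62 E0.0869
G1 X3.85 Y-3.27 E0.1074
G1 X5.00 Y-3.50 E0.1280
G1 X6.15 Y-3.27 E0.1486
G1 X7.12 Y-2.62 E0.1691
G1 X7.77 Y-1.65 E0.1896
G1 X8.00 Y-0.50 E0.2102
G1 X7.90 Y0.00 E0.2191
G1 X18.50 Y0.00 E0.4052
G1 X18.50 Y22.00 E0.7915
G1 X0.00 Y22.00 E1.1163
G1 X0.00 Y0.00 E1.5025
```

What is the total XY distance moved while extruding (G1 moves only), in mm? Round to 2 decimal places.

Sum the Euclidean lengths of each G1 segment: total = 85.58 mm.

85.58 mm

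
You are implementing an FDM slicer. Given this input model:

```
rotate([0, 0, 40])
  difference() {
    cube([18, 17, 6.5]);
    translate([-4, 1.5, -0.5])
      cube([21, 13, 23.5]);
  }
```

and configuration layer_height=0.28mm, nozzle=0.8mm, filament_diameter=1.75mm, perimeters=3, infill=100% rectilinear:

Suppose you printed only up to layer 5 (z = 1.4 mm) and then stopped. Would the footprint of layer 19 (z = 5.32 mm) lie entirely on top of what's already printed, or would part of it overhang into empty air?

Compare the two slices. At z = 1.4: the cube is present — its section is the full 18×17 rectangle (area 306.00 mm²); the 21×13 cube at (-4, 1.5) contributes its full rectangle (area 273.00 mm²); Subtracting the remaining from the first: starting from the 18×17 cube (306.00 mm²), the 21×13 cube at (-4, 1.5) partially overlaps it — only the 221.00 mm² overlap (of its 273.00 mm²) is removed, clipping the outline — area = 85.00 mm²; (whole slice rotated 40° about Z — lengths, areas and connectivity unchanged). At z = 5.32: the 18×17 cube contributes its full rectangle (area 306.00 mm²); the cube at (-4, 1.5) (footprint 21×13) is included at this height (area 273.00 mm²); Subtracting the remaining from the first: starting from the 18×17 cube (306.00 mm²), the 21×13 cube at (-4, 1.5) partially overlaps it — only the 221.00 mm² overlap (of its 273.00 mm²) is removed, clipping the outline — area = 85.00 mm²; (rotated 40° about Z; rotation is an isometry so areas/perimeters/island counts are preserved). Checking containment: the cross-section at z = 5.32 is a subset of the cross-section at z = 1.4.

entirely on top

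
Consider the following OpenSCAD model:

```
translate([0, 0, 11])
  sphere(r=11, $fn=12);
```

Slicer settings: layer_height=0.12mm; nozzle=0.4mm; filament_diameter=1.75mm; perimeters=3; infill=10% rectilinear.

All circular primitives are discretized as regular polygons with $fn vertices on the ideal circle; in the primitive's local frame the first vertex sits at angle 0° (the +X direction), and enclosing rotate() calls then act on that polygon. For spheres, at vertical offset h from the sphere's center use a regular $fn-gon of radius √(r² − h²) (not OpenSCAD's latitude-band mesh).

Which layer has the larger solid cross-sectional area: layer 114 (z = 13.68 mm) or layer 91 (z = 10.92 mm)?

Layer 114 (z = 13.68): the r=11 sphere contributes a regular 12-gon of circumradius √(11²−2.68²) = 10.669 (area = (12/2)·10.669²·sin(360°/12) = 341.45 mm²). So its area = 341.45 mm². Layer 91 (z = 10.92): the r=11 sphere slices to a regular 12-gon of circumradius 11.000 (√(r²−h²) with h=0.08 from center) (area = (12/2)·11.000²·sin(360°/12) = 362.98 mm²). So its area = 362.98 mm². Layer 91 is larger (362.98 vs 341.45 mm²).

layer 91 (z = 10.92 mm)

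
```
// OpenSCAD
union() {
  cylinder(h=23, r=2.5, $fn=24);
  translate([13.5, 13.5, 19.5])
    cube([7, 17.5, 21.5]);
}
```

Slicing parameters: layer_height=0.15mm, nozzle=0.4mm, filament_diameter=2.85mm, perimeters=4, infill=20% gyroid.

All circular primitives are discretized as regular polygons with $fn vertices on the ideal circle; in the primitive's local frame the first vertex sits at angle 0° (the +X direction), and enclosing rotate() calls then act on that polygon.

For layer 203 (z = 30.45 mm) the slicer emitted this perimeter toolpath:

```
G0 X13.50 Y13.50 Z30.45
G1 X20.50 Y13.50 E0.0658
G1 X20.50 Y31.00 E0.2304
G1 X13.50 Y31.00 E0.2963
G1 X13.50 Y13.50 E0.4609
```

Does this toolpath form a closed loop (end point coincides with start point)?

Start point (G0): (13.50, 13.50). End point (last G1): the path returns to the start — closed.

yes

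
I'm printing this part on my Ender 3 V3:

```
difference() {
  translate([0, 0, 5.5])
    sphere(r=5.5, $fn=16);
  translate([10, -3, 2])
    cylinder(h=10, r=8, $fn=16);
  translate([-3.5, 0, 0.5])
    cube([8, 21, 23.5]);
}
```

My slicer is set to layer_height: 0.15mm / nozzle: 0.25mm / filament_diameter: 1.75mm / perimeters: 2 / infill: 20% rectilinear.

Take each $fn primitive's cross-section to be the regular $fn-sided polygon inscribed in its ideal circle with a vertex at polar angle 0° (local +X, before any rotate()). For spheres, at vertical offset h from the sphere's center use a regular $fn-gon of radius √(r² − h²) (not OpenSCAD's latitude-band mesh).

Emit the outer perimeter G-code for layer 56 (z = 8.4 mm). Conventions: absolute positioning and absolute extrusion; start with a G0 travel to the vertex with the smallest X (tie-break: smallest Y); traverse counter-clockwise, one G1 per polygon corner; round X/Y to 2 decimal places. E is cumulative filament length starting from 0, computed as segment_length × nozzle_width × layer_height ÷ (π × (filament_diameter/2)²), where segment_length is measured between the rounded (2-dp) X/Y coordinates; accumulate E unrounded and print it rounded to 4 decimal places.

At z = 8.4 mm: the r=5.5 sphere slices to a regular 16-gon of circumradius 4.673 (√(r²−h²) with h=2.9 from center); the r=8 cylinder at (10, -3) gives a regular 16-gon of circumradius 8 (constant along its height); the cube at (-3.5, 0) is present — its section is the full 8×21 rectangle; After the difference (first − rest): starting from the r=5.5 sphere, the r=8 cylinder at (10, -3) partially overlaps it — only the 9.25 mm² overlap (of its 195.93 mm²) is removed, clipping the outline; the 8×21 cube at (-3.5, 0) partially overlaps it — only the 28.66 mm² overlap (of its 168.00 mm²) is removed, clipping the outline — 1 connected region. The outline is a single polygon with 12 vertices. Extrusion per mm of travel: 0.25 × 0.15 / (π × 0.875²) = 0.015591. Accumulating E over each segment gives final E = 0.4076.

G0 X-4.67 Y0.00 Z8.40
G1 X-4.32 Y-1.79 E0.0284
G1 X-3.30 Y-3.30 E0.0568
G1 X-1.79 Y-4.32 E0.0853
G1 X0.00 Y-4.67 E0.1137
G1 X1.79 Y-4.32 E0.1421
G1 X2.21 Y-4.04 E0.1500
G1 X2.00 Y-3.00 E0.1665
G1 X2.60 Y0.00 E0.2142
G1 X-3.50 Y0.00 E0.3093
G1 X-3.50 Y3.01 E0.3563
G1 X-4.32 Y1.79 E0.3792
G1 X-4.67 Y0.00 E0.4076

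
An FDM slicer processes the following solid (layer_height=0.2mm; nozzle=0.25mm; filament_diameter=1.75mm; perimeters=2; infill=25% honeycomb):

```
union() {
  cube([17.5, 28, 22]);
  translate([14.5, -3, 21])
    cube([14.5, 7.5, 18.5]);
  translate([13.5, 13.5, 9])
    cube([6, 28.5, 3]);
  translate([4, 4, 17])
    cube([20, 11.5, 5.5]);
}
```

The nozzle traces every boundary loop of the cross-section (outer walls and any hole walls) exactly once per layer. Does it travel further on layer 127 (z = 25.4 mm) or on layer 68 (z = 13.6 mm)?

Layer 127 (z = 25.4): the cube is absent (z outside [0, 22]); the cube at (14.5, -3) (footprint 14.5×7.5) is included at this height (perimeter 44.00 mm); the cube at (13.5, 13.5) is not intersected at this z (z outside [9, 12]); the cube at (4, 4) is absent (z outside [17, 22.5]); Merging all regions: only the 14.5×7.5 cube at (14.5, -3) is present, so the union is just that shape — boundary = 44.00 mm. So its perimeter = 44.00 mm. Layer 68 (z = 13.6): the cube is present — its section is the full 17.5×28 rectangle (perimeter 91.00 mm); the cube at (14.5, -3) does not reach this height (z outside [21, 39.5]); the cube at (13.5, 13.5) does not reach this height (z outside [9, 12]); the cube at (4, 4) does not reach this height (z outside [17, 22.5]); Merging all regions: only the 17.5×28 cube is present, so the union is just that shape — boundary = 91.00 mm. So its perimeter = 91.00 mm. Layer 68 is larger (91.00 vs 44.00 mm).

layer 68 (z = 13.6 mm)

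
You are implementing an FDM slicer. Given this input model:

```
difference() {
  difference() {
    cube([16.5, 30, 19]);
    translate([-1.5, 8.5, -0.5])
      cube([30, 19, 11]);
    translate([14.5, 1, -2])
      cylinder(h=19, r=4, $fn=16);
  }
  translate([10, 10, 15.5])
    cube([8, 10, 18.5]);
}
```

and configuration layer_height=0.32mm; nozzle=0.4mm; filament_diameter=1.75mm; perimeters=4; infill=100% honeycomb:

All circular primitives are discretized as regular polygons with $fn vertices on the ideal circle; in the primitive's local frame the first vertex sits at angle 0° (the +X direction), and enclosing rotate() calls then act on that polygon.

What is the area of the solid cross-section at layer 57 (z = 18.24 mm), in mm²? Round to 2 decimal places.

At z = 18.24 mm: the cube (footprint 16.5×30) is included at this height (area 495.00 mm²); the cube at (-1.5, 8.5) does not reach this height (z outside [-0.5, 10.5]); the cylinder at (14.5, 1) is absent (z outside [-2, 17]); Subtracting the remaining from the first: none of the subtracted shapes is present at this height, so the 16.5×30 cube is unchanged — area = 495.00 mm²; the cube at (10, 10) is present — its section is the full 8×10 rectangle (area 80.00 mm²); After the difference (first − rest): starting from that combined region (495.00 mm²), the 8×10 cube at (10, 10) partially overlaps it — only the 65.00 mm² overlap (of its 80.00 mm²) is removed, clipping the outline — area = 430.00 mm². Overall, the cross-section is a single solid region. Net area = 430.00 mm².

430.00 mm²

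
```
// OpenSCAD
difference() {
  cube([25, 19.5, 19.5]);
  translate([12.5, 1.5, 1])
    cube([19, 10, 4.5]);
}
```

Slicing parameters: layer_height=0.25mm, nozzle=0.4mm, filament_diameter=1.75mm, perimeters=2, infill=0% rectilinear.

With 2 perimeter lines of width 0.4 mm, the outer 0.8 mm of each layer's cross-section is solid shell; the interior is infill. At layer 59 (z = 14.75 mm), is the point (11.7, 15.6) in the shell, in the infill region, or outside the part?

infill

At z = 14.75 mm: the cube (footprint 25×19.5) is included at this height; the cube at (12.5, 1.5) is not intersected at this z (z outside [1, 5.5]); Subtracting the remaining from the first: none of the subtracted shapes is present at this height, so the 25×19.5 cube is unchanged — 1 connected region. Overall, the cross-section is a single solid region. The nearest boundary edge runs (25.00, 19.50)→(0.00, 19.50); distance from the point to it = 3.90 mm. The point is inside the cross-section and 3.90 mm from the nearest boundary — more than the 0.8 mm shell width (2 × 0.4), so it's in the infill interior.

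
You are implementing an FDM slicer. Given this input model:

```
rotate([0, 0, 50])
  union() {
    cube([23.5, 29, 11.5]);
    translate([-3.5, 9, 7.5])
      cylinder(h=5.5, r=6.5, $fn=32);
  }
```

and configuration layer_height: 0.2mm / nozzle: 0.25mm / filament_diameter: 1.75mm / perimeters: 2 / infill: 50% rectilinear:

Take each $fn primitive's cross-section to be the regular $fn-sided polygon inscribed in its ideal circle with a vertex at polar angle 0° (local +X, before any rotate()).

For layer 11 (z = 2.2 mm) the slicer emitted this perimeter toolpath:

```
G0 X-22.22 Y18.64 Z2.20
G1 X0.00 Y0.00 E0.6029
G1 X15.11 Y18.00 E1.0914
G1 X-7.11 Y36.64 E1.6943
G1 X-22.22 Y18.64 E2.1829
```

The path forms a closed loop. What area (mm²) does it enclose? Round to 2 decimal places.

Apply the shoelace formula to the sequence of (X, Y) vertices; enclosed area = 681.61 mm².

681.61 mm²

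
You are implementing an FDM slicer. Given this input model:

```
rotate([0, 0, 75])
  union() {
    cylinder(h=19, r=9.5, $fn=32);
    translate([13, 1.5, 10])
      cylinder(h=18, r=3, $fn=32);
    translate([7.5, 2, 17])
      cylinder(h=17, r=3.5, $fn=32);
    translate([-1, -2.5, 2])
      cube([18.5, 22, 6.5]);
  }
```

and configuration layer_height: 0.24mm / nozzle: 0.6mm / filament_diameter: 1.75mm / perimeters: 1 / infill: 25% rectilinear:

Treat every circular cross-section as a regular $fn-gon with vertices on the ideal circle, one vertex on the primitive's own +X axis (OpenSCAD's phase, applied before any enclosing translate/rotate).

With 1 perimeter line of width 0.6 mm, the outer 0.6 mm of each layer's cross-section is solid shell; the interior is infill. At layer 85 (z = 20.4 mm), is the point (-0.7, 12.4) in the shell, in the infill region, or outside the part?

At z = 20.4 mm: the cylinder is not intersected at this z (z outside [0, 19]); the r=3 cylinder at (13, 1.5) contributes a regular 32-gon of circumradius 3; the r=3.5 cylinder at (7.5, 2) contributes a regular 32-gon of circumradius 3.5; the cube at (-1, -2.5) does not reach this height (z outside [2, 8.5]); Combining (union): the regions partially overlap (shared area 2.19 mm²), so overlapping operands fuse into one piece — 1 connected region; (rotated 75° about Z; rotation is an isometry so areas/perimeters/island counts are preserved). Overall, the cross-section is a single solid region. Undo the 75° rotation: the query point maps to (11.796, 3.886) in the un-rotated model frame. The nearest boundary edge runs (11.33, 3.99)→(11.85, 4.27); distance from the point to it = 0.31 mm. The point is inside the cross-section, 0.31 mm from the nearest boundary — within the 0.6 mm shell band (1 × 0.6).

shell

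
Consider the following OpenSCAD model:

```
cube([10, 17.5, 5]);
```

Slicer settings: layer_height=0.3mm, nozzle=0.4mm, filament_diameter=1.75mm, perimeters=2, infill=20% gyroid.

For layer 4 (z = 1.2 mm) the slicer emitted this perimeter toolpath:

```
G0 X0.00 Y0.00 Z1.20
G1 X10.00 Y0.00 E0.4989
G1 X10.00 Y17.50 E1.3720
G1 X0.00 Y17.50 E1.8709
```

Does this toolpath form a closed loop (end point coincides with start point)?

Start point (G0): (0.00, 0.00). End point (last G1): the path does not return to the start — open.

no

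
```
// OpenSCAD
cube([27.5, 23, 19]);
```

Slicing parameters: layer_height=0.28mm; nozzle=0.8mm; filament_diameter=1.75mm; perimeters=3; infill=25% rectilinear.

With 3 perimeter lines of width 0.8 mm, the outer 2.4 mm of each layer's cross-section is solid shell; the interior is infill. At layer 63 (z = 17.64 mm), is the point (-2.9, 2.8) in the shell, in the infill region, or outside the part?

outside

At z = 17.64 mm: the cube is present — its section is the full 27.5×23 rectangle. Overall, the cross-section is a single solid region. The nearest boundary edge runs (0.00, 23.00)→(0.00, 0.00); distance from the point to it = 2.90 mm. The point is not inside any of the regions above, so it lies outside the cross-section (2.90 mm from the nearest boundary).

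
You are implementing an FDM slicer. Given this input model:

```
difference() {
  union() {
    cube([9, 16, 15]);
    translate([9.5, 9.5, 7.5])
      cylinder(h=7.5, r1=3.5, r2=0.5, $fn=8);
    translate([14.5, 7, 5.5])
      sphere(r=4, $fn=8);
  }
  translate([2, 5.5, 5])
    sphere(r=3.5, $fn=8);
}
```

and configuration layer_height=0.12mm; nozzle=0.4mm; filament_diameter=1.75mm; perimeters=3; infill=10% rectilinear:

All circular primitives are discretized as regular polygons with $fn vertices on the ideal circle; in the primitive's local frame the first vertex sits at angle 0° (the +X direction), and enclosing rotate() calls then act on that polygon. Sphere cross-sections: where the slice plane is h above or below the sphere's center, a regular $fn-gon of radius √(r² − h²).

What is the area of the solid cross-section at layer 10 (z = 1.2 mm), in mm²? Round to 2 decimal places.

144.00 mm²

At z = 1.2 mm: the 9×16 cube contributes its full rectangle (area 144.00 mm²); the cone at (9.5, 9.5) is not intersected at this z (z outside [7.5, 15]); the sphere at (14.5, 7) is not intersected at this z (|z−center|=4.300 > r=4); Taking the union: only the 9×16 cube is present, so the union is just that shape — area = 144.00 mm²; the sphere at (2, 5.5) does not reach this height (|z−center|=3.800 > r=3.5); Subtracting the remaining from the first: none of the subtracted shapes is present at this height, so the result so far is unchanged — area = 144.00 mm². Overall, the cross-section is a single solid region. Net area = 144.00 mm².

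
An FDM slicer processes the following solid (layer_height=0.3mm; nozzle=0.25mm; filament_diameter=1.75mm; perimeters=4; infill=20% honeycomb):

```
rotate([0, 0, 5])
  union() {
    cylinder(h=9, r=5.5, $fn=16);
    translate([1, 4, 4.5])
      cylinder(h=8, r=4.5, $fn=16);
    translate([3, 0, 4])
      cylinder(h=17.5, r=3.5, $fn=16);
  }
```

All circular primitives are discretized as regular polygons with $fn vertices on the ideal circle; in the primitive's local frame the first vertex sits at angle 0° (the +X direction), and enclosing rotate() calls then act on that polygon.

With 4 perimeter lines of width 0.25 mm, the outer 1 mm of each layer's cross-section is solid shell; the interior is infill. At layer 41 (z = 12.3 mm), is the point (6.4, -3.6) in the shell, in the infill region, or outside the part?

At z = 12.3 mm: the cylinder does not reach this height (z outside [0, 9]); the r=4.5 cylinder at (1, 4) contributes a regular 16-gon of circumradius 4.5; the cylinder at (3, 0): section is a regular 16-gon, circumradius r=3.5; Merging all regions: the regions partially overlap (shared area 15.42 mm²), so overlapping operands fuse into one piece — 1 connected region; (rotated 5° about Z; rotation is an isometry so areas/perimeters/island counts are preserved). Overall, the cross-section is a single solid region. Undo the 5° rotation: the query point maps to (6.062, -4.144) in the un-rotated model frame. The nearest boundary edge runs (5.47, -2.47)→(4.34, -3.23); distance from the point to it = 1.71 mm. The point is not inside any of the regions above, so it lies outside the cross-section (1.71 mm from the nearest boundary).

outside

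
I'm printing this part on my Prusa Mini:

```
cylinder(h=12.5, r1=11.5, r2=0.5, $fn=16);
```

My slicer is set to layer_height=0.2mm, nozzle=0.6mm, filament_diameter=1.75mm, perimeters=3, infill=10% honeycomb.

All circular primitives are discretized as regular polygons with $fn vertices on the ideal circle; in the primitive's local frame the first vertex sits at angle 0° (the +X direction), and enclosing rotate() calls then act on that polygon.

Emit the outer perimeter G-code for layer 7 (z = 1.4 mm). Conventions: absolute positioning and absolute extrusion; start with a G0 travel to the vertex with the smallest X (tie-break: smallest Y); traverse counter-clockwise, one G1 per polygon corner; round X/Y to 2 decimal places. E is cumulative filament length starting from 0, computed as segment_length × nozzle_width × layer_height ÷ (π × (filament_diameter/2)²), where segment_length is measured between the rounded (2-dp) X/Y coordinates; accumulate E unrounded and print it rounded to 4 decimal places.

At z = 1.4 mm: the cone (r1=11.5→r2=0.5) has section circumradius 10.268 here — a regular 16-gon. The outline is a single polygon with 16 vertices. Extrusion per mm of travel: 0.6 × 0.2 / (π × 0.875²) = 0.049890. Accumulating E over each segment gives final E = 3.1987.

G0 X-10.27 Y0.00 Z1.40
G1 X-9.49 Y-3.93 E0.1999
G1 X-7.26 Y-7.26 E0.3998
G1 X-3.93 Y-9.49 E0.5998
G1 X0.00 Y-10.27 E0.7997
G1 X3.93 Y-9.49 E0.9996
G1 X7.26 Y-7.26 E1.1995
G1 X9.49 Y-3.93 E1.3995
G1 X10.27 Y0.00 E1.5994
G1 X9.49 Y3.93 E1.7992
G1 X7.26 Y7.26 E1.9992
G1 X3.93 Y9.49 E2.1991
G1 X0.00 Y10.27 E2.3990
G1 X-3.93 Y9.49 E2.5989
G1 X-7.26 Y7.26 E2.7989
G1 X-9.49 Y3.93 E2.9988
G1 X-10.27 Y0.00 E3.1987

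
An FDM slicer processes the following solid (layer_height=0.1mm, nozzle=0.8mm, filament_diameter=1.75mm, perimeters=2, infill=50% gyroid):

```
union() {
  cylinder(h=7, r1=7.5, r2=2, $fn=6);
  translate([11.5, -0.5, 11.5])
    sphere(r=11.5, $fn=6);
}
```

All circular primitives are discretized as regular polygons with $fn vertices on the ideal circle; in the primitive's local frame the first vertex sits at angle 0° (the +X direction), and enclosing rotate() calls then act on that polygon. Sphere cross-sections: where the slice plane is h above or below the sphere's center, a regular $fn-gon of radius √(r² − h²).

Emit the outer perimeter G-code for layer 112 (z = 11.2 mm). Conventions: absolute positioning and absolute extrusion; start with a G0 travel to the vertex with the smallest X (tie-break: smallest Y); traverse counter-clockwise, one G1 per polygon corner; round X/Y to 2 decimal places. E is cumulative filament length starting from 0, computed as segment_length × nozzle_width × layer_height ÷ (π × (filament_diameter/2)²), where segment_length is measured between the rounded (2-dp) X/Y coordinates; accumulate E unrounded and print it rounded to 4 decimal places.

At z = 11.2 mm: the cone is not intersected at this z (z outside [0, 7]); the r=11.5 sphere at (11.5, -0.5) slices to a regular 6-gon of circumradius 11.496 (√(r²−h²) with h=0.3 from center); Taking the union: only the r=11.5 sphere at (11.5, -0.5) is present, so the union is just that shape — 1 connected region. The outline is a single polygon with 6 vertices. Extrusion per mm of travel: 0.8 × 0.1 / (π × 0.875²) = 0.033260. Accumulating E over each segment gives final E = 2.2950.

G0 X0.00 Y-0.50 Z11.20
G1 X5.75 Y-10.46 E0.3825
G1 X17.25 Y-10.46 E0.7650
G1 X23.00 Y-0.50 E1.1475
G1 X17.25 Y9.46 E1.5300
G1 X5.75 Y9.46 E1.9125
G1 X0.00 Y-0.50 E2.2950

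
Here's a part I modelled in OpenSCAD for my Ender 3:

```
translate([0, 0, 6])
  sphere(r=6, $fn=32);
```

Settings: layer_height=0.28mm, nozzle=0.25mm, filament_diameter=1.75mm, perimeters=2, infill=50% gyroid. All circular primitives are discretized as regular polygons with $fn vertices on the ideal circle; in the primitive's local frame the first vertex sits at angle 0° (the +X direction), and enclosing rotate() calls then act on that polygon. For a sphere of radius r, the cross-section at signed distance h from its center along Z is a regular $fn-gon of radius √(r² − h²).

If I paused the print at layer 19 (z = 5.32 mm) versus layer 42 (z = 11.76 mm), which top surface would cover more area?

Layer 19 (z = 5.32): the r=6 sphere contributes a regular 32-gon of circumradius √(6²−0.68²) = 5.961 (area = (32/2)·5.961²·sin(360°/32) = 110.93 mm²). So its area = 110.93 mm². Layer 42 (z = 11.76): the sphere: section is a regular 32-gon, circumradius = √(r²−h²) = √(6²−5.76²) = 1.680 (area = (32/2)·1.680²·sin(360°/32) = 8.81 mm²). So its area = 8.81 mm². Layer 19 is larger (110.93 vs 8.81 mm²).

layer 19 (z = 5.32 mm)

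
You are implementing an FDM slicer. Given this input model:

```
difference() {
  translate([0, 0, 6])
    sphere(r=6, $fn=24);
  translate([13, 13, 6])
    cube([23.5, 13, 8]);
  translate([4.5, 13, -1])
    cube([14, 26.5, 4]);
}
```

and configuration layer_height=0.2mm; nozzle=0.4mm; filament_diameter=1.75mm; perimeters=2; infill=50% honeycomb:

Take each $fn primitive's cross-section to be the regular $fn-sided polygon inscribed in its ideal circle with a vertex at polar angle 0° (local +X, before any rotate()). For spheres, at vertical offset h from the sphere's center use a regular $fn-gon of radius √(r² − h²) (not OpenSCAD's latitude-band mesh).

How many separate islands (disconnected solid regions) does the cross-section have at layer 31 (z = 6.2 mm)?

At z = 6.2 mm: the r=6 sphere contributes a regular 24-gon of circumradius √(6²−0.2²) = 5.997; the 23.5×13 cube at (13, 13) contributes its full rectangle; the cube at (4.5, 13) is not intersected at this z (z outside [-1, 3]); Subtracting the remaining from the first: starting from the r=6 sphere, the 23.5×13 cube at (13, 13) misses the remaining region (no effect) — 1 connected region. Overall, the cross-section is a single solid region. Island count = 1.

1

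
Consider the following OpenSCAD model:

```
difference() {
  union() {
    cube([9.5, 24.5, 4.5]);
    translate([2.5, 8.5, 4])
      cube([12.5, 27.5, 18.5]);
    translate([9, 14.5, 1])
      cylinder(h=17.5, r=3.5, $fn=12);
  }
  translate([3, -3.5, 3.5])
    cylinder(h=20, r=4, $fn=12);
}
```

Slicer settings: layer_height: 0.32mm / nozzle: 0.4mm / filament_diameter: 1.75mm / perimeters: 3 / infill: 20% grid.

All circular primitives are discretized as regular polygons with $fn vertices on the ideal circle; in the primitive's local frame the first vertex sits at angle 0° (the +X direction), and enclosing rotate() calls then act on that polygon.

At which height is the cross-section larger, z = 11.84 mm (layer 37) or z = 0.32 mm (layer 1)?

Layer 37 (z = 11.84): the cube is absent (z outside [0, 4.5]); the 12.5×27.5 cube at (2.5, 8.5) contributes its full rectangle (area 343.75 mm²); the r=3.5 cylinder at (9, 14.5) contributes a regular 12-gon of circumradius 3.5 (area = (12/2)·3.500²·sin(360°/12) = 36.75 mm²); Combining (union): the r=3.5 cylinder at (9, 14.5) lies entirely inside the 12.5×27.5 cube at (2.5, 8.5), so the union is just the 12.5×27.5 cube at (2.5, 8.5) — area = 343.75 mm²; the r=4 cylinder at (3, -3.5) contributes a regular 12-gon of circumradius 4 (area = (12/2)·4.000²·sin(360°/12) = 48.00 mm²); Taking the first minus the rest: starting from that combined region (343.75 mm²), the r=4 cylinder at (3, -3.5) misses the remaining region (no effect) — area = 343.75 mm². So its area = 343.75 mm². Layer 1 (z = 0.32): the cube is present — its section is the full 9.5×24.5 rectangle (area 232.75 mm²); the cube at (2.5, 8.5) is absent (z outside [4, 22.5]); the cylinder at (9, 14.5) is not intersected at this z (z outside [1, 18.5]); Taking the union: only the 9.5×24.5 cube is present, so the union is just that shape — area = 232.75 mm²; the cylinder at (3, -3.5) is not intersected at this z (z outside [3.5, 23.5]); Taking the first minus the rest: none of the subtracted shapes is present at this height, so that combined region is unchanged — area = 232.75 mm². So its area = 232.75 mm². Layer 37 is larger (343.75 vs 232.75 mm²).

layer 37 (z = 11.84 mm)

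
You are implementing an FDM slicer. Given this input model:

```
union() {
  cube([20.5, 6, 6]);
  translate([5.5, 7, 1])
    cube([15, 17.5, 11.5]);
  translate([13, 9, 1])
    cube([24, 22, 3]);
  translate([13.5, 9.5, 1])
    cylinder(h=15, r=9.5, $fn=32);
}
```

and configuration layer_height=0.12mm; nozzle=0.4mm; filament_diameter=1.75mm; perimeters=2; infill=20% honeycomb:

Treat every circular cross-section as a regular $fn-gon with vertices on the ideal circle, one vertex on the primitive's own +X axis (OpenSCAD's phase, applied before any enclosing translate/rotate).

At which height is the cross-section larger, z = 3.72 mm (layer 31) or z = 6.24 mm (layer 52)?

layer 31 (z = 3.72 mm)

Layer 31 (z = 3.72): the 20.5×6 cube contributes its full rectangle (area 123.00 mm²); the 15×17.5 cube at (5.5, 7) contributes its full rectangle (area 262.50 mm²); the cube at (13, 9) (footprint 24×22) is included at this height (area 528.00 mm²); the r=9.5 cylinder at (13.5, 9.5) contributes a regular 32-gon of circumradius 9.5 (area = (32/2)·9.500²·sin(360°/32) = 281.71 mm²); Taking the union: the regions partially overlap — summed areas 1195.21 mm² minus the doubly-counted overlap 363.99 mm² gives 831.23 mm² — area = 831.23 mm². So its area = 831.23 mm². Layer 52 (z = 6.24): the cube does not reach this height (z outside [0, 6]); the cube at (5.5, 7) (footprint 15×17.5) is included at this height (area 262.50 mm²); the cube at (13, 9) is absent (z outside [1, 4]); the r=9.5 cylinder at (13.5, 9.5) contributes a regular 32-gon of circumradius 9.5 (area = (32/2)·9.500²·sin(360°/32) = 281.71 mm²); Combining (union): the regions partially overlap — summed areas 544.21 mm² minus the doubly-counted overlap 162.51 mm² gives 381.70 mm² — area = 381.70 mm². So its area = 381.70 mm². Layer 31 is larger (831.23 vs 381.70 mm²).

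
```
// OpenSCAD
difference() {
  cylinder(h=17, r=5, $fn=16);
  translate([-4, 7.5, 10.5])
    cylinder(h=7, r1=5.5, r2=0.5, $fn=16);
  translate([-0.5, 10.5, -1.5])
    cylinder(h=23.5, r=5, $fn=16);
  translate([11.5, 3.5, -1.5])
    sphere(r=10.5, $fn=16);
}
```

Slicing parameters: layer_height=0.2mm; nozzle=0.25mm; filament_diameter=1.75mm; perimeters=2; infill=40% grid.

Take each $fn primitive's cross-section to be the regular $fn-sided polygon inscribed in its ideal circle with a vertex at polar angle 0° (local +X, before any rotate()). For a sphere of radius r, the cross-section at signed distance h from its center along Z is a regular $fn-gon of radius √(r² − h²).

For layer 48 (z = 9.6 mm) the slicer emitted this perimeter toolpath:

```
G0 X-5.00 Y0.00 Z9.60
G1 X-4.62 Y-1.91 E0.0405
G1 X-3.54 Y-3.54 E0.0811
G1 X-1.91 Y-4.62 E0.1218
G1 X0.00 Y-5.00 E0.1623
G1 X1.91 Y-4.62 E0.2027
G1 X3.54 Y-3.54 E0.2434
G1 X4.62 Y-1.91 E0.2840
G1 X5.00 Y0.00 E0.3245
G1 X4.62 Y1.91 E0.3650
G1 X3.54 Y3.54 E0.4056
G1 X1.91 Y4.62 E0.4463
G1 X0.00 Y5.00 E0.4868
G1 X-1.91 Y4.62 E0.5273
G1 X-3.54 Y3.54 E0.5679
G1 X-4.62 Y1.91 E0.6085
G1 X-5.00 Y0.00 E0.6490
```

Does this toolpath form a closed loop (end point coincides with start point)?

Start point (G0): (-5.00, 0.00). End point (last G1): the path returns to the start — closed.

yes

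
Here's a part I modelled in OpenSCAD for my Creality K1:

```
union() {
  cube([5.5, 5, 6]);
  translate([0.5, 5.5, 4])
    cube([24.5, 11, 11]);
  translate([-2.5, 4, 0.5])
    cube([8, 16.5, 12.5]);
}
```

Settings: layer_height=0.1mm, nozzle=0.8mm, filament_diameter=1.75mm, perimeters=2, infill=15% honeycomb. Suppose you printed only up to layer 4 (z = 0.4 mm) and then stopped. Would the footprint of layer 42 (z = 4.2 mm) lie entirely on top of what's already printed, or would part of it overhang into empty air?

Compare the two slices. At z = 0.4: the cube is present — its section is the full 5.5×5 rectangle (area 27.50 mm²); the cube at (0.5, 5.5) is not intersected at this z (z outside [4, 15]); the cube at (-2.5, 4) is absent (z outside [0.5, 13]); Combining (union): only the 5.5×5 cube is present, so the union is just that shape — area = 27.50 mm². At z = 4.2: the cube is present — its section is the full 5.5×5 rectangle (area 27.50 mm²); the cube at (0.5, 5.5) (footprint 24.5×11) is included at this height (area 269.50 mm²); the cube at (-2.5, 4) is present — its section is the full 8×16.5 rectangle (area 132.00 mm²); Taking the union: the regions partially overlap — summed areas 429.00 mm² minus the doubly-counted overlap 60.50 mm² gives 368.50 mm² — area = 368.50 mm². Checking containment: at z = 4.2 the cross-section extends beyond the z = 0.4 cross-section by about 341.00 mm².

part overhangs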